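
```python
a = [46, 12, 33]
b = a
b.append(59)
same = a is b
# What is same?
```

After line 1: a = [46, 12, 33]
After line 2 (b = a is an alias, same object): a = [46, 12, 33], b = [46, 12, 33]
After line 3 (b.append mutates the shared list): a = [46, 12, 33, 59], b = [46, 12, 33, 59]
After line 4 (same = a is b; same object -> True): same = True

True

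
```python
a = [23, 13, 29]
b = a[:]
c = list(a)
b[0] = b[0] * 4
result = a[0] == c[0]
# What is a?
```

After line 1: a = [23, 13, 29]
After line 2 (b = a[:], copy): a = [23, 13, 29], b = [23, 13, 29]
After line 3 (c = list(a) is a copy, new object): c = [23, 13, 29]
After line 4 (b[0] = 23 * 4 = 92; only b mutates (copy)): a = [23, 13, 29], b = [92, 13, 29], c = [23, 13, 29]
After line 5 (a[0] = 23, c[0] = 23; result = True)

[23, 13, 29]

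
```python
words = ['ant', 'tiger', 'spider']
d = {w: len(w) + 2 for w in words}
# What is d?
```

{'ant': 5, 'tiger': 7, 'spider': 8}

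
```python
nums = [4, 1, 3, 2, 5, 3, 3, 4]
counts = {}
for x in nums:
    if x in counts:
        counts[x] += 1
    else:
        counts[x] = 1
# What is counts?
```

Initial: counts = {}, nums = [4, 1, 3, 2, 5, 3, 3, 4]
See 4: counts = {4: 1}
See 1: counts = {4: 1, 1: 1}
See 3: counts = {4: 1, 1: 1, 3: 1}
See 2: counts = {4: 1, 1: 1, 3: 1, 2: 1}
See 5: counts = {4: 1, 1: 1, 3: 1, 2: 1, 5: 1}
See 3: counts = {4: 1, 1: 1, 3: 2, 2: 1, 5: 1}
See 3: counts = {4: 1, 1: 1, 3: 3, 2: 1, 5: 1}
See 4: counts = {4: 2, 1: 1, 3: 3, 2: 1, 5: 1}

{4: 2, 1: 1, 3: 3, 2: 1, 5: 1}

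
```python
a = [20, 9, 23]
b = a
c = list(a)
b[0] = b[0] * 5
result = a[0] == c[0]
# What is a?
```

After line 1: a = [20, 9, 23]
After line 2 (b = a, alias): a = [20, 9, 23], b = [20, 9, 23]
After line 3 (c = list(a) is a copy, new object): c = [20, 9, 23]
After line 4 (b[0] = 20 * 5 = 100; mutates shared a/b): a = b = [100, 9, 23], c = [20, 9, 23]
After line 5 (a[0] = 100, c[0] = 20; result = False)

[100, 9, 23]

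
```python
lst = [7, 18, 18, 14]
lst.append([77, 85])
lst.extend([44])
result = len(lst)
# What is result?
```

After line 1: lst = [7, 18, 18, 14]
After line 2 (append adds [77, 85] as single element): lst = [7, 18, 18, 14, [77, 85]]
After line 3 (extend unpacks [44], adds 44): lst = [7, 18, 18, 14, [77, 85], 44]
After line 4: result = len(lst) = 6

6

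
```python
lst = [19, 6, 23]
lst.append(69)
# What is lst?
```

[19, 6, 23, 69]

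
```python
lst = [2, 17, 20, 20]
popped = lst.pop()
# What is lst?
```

[2, 17, 20]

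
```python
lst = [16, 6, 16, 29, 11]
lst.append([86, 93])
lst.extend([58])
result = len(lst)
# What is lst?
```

After line 1: lst = [16, 6, 16, 29, 11]
After line 2 (append adds [86, 93] as single element): lst = [16, 6, 16, 29, 11, [86, 93]]
After line 3 (extend unpacks [58], adds 58): lst = [16, 6, 16, 29, 11, [86, 93], 58]
After line 4: result = len(lst) = 7

[16, 6, 16, 29, 11, [86, 93], 58]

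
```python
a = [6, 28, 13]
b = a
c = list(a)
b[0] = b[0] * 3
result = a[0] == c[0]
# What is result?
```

After line 1: a = [6, 28, 13]
After line 2 (b = a, alias): a = [6, 28, 13], b = [6, 28, 13]
After line 3 (c = list(a) is a copy, new object): c = [6, 28, 13]
After line 4 (b[0] = 6 * 3 = 18; mutates shared a/b): a = b = [18, 28, 13], c = [6, 28, 13]
After line 5 (a[0] = 18, c[0] = 6; result = False)

False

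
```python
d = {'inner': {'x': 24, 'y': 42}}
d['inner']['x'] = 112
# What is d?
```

After line 1: d = {'inner': {'x': 24, 'y': 42}}
After line 2 (inner x overwritten): d = {'inner': {'x': 112, 'y': 42}}

{'inner': {'x': 112, 'y': 42}}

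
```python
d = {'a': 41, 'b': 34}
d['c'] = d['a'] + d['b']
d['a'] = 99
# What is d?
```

After line 1: d = {'a': 41, 'b': 34}
After line 2 (d['c'] = 41 + 34): d = {'a': 41, 'b': 34, 'c': 75}
After line 3: d = {'a': 99, 'b': 34, 'c': 75}

{'a': 99, 'b': 34, 'c': 75}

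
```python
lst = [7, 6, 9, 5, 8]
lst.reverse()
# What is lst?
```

[8, 5, 9, 6, 7]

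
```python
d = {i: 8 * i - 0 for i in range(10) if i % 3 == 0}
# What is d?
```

{0: 0, 3: 24, 6: 48, 9: 72}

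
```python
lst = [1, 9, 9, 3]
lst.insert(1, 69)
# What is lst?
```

[1, 69, 9, 9, 3]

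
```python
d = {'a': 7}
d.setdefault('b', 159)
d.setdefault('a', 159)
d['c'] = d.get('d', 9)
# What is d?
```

After line 1: d = {'a': 7}
After line 2 (setdefault adds 'b'=159): d = {'a': 7, 'b': 159}
After line 3 (setdefault 'a' no-op, already exists): d = {'a': 7, 'b': 159}
After line 4 (get('d', 9) returns default since 'd' not in d): d = {'a': 7, 'b': 159, 'c': 9}

{'a': 7, 'b': 159, 'c': 9}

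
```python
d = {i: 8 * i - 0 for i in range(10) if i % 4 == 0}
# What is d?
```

{0: 0, 4: 32, 8: 64}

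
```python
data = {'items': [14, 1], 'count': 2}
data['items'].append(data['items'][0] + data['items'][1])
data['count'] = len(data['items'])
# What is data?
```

After line 1: data = {'items': [14, 1], 'count': 2}
After line 2 (append 14 + 1 = 15): data = {'items': [14, 1, 15], 'count': 2}
After line 3 (count = len(items) = 3): data = {'items': [14, 1, 15], 'count': 3}

{'items': [14, 1, 15], 'count': 3}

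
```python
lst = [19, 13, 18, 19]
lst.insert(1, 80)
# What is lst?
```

[19, 80, 13, 18, 19]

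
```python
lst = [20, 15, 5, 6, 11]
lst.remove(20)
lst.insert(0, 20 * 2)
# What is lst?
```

After line 1: lst = [20, 15, 5, 6, 11]
After line 2 (remove first 20): lst = [15, 5, 6, 11]
After line 3 (insert 40 at index 0): lst = [40, 15, 5, 6, 11]

[40, 15, 5, 6, 11]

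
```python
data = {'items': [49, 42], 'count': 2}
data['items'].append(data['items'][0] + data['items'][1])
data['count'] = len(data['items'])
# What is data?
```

After line 1: data = {'items': [49, 42], 'count': 2}
After line 2 (append 49 + 42 = 91): data = {'items': [49, 42, 91], 'count': 2}
After line 3 (count = len(items) = 3): data = {'items': [49, 42, 91], 'count': 3}

{'items': [49, 42, 91], 'count': 3}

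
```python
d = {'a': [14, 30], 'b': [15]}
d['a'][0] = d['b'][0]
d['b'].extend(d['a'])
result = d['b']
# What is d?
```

After line 1: d = {'a': [14, 30], 'b': [15]}
After line 2 (a[0] = b[0] = 15): d = {'a': [15, 30], 'b': [15]}
After line 3 (b.extend(a) appends [15, 30]): d = {'a': [15, 30], 'b': [15, 15, 30]}
After line 4: result = d['b'] = [15, 15, 30]

{'a': [15, 30], 'b': [15, 15, 30]}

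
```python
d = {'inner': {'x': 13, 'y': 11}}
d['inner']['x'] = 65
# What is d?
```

After line 1: d = {'inner': {'x': 13, 'y': 11}}
After line 2 (inner x overwritten): d = {'inner': {'x': 65, 'y': 11}}

{'inner': {'x': 65, 'y': 11}}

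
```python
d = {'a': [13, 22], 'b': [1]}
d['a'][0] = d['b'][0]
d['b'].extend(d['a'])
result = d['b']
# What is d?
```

After line 1: d = {'a': [13, 22], 'b': [1]}
After line 2 (a[0] = b[0] = 1): d = {'a': [1, 22], 'b': [1]}
After line 3 (b.extend(a) appends [1, 22]): d = {'a': [1, 22], 'b': [1, 1, 22]}
After line 4: result = d['b'] = [1, 1, 22]

{'a': [1, 22], 'b': [1, 1, 22]}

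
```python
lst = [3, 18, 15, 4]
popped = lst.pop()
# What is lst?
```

[3, 18, 15]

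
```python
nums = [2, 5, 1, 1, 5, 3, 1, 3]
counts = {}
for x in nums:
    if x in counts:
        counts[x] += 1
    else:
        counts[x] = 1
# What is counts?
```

Initial: counts = {}, nums = [2, 5, 1, 1, 5, 3, 1, 3]
See 2: counts = {2: 1}
See 5: counts = {2: 1, 5: 1}
See 1: counts = {2: 1, 5: 1, 1: 1}
See 1: counts = {2: 1, 5: 1, 1: 2}
See 5: counts = {2: 1, 5: 2, 1: 2}
See 3: counts = {2: 1, 5: 2, 1: 2, 3: 1}
See 1: counts = {2: 1, 5: 2, 1: 3, 3: 1}
See 3: counts = {2: 1, 5: 2, 1: 3, 3: 2}

{2: 1, 5: 2, 1: 3, 3: 2}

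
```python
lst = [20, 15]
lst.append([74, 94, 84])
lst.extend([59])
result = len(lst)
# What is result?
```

After line 1: lst = [20, 15]
After line 2 (append adds [74, 94, 84] as single element): lst = [20, 15, [74, 94, 84]]
After line 3 (extend unpacks [59], adds 59): lst = [20, 15, [74, 94, 84], 59]
After line 4: result = len(lst) = 4

4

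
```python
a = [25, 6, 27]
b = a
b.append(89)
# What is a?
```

After line 1: a = [25, 6, 27]
After line 2 (b = a is an alias, same object): a = [25, 6, 27], b = [25, 6, 27]
After line 3 (b.append mutates the shared list): a = [25, 6, 27, 89], b = [25, 6, 27, 89]

[25, 6, 27, 89]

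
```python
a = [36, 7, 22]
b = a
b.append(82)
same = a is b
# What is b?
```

After line 1: a = [36, 7, 22]
After line 2 (b = a is an alias, same object): a = [36, 7, 22], b = [36, 7, 22]
After line 3 (b.append mutates the shared list): a = [36, 7, 22, 82], b = [36, 7, 22, 82]
After line 4 (same = a is b; same object -> True): same = True

[36, 7, 22, 82]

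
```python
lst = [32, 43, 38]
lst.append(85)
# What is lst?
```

[32, 43, 38, 85]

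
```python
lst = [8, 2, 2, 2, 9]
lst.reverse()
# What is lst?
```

[9, 2, 2, 2, 8]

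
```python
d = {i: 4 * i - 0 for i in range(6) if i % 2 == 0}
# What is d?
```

{0: 0, 2: 8, 4: 16}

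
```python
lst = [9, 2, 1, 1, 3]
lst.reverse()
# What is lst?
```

[3, 1, 1, 2, 9]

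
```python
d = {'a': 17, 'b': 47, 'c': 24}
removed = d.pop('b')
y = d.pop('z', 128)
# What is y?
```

After line 1: d = {'a': 17, 'b': 47, 'c': 24}
After line 2 (pop 'b' returns 47): d = {'a': 17, 'c': 24}, removed = 47
After line 3 (pop 'z' missing, returns default 128): d = {'a': 17, 'c': 24}, y = 128

128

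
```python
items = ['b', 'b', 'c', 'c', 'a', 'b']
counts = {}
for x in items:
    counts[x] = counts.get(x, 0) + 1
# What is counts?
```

Initial: counts = {}, items = ['b', 'b', 'c', 'c', 'a', 'b']
See 'b': counts = {'b': 1}
See 'b': counts = {'b': 2}
See 'c': counts = {'b': 2, 'c': 1}
See 'c': counts = {'b': 2, 'c': 2}
See 'a': counts = {'b': 2, 'c': 2, 'a': 1}
See 'b': counts = {'b': 3, 'c': 2, 'a': 1}

{'b': 3, 'c': 2, 'a': 1}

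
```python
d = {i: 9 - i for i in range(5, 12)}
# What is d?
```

{5: 4, 6: 3, 7: 2, 8: 1, 9: 0, 10: -1, 11: -2}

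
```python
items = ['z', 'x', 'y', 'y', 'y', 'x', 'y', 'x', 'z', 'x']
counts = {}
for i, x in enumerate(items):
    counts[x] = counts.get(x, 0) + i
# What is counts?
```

Initial: counts = {}, items = ['z', 'x', 'y', 'y', 'y', 'x', 'y', 'x', 'z', 'x']
i=0, x='z': counts = {'z': 0}
i=1, x='x': counts = {'z': 0, 'x': 1}
i=2, x='y': counts = {'z': 0, 'x': 1, 'y': 2}
i=3, x='y': counts = {'z': 0, 'x': 1, 'y': 5}
i=4, x='y': counts = {'z': 0, 'x': 1, 'y': 9}
i=5, x='x': counts = {'z': 0, 'x': 6, 'y': 9}
i=6, x='y': counts = {'z': 0, 'x': 6, 'y': 15}
i=7, x='x': counts = {'z': 0, 'x': 13, 'y': 15}
i=8, x='z': counts = {'z': 8, 'x': 13, 'y': 15}
i=9, x='x': counts = {'z': 8, 'x': 22, 'y': 15}

{'z': 8, 'x': 22, 'y': 15}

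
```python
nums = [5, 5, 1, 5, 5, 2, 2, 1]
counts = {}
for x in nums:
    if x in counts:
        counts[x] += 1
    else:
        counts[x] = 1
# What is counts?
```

Initial: counts = {}, nums = [5, 5, 1, 5, 5, 2, 2, 1]
See 5: counts = {5: 1}
See 5: counts = {5: 2}
See 1: counts = {5: 2, 1: 1}
See 5: counts = {5: 3, 1: 1}
See 5: counts = {5: 4, 1: 1}
See 2: counts = {5: 4, 1: 1, 2: 1}
See 2: counts = {5: 4, 1: 1, 2: 2}
See 1: counts = {5: 4, 1: 2, 2: 2}

{5: 4, 1: 2, 2: 2}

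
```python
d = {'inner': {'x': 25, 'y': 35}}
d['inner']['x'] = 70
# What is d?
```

After line 1: d = {'inner': {'x': 25, 'y': 35}}
After line 2 (inner x overwritten): d = {'inner': {'x': 70, 'y': 35}}

{'inner': {'x': 70, 'y': 35}}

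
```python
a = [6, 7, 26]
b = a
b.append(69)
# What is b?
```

After line 1: a = [6, 7, 26]
After line 2 (b = a is an alias, same object): a = [6, 7, 26], b = [6, 7, 26]
After line 3 (b.append mutates the shared list): a = [6, 7, 26, 69], b = [6, 7, 26, 69]

[6, 7, 26, 69]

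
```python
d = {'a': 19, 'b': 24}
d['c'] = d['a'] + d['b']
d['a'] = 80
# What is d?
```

After line 1: d = {'a': 19, 'b': 24}
After line 2 (d['c'] = 19 + 24): d = {'a': 19, 'b': 24, 'c': 43}
After line 3: d = {'a': 80, 'b': 24, 'c': 43}

{'a': 80, 'b': 24, 'c': 43}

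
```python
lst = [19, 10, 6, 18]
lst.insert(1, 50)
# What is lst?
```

[19, 50, 10, 6, 18]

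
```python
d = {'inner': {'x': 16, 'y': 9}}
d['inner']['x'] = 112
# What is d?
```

After line 1: d = {'inner': {'x': 16, 'y': 9}}
After line 2 (inner x overwritten): d = {'inner': {'x': 112, 'y': 9}}

{'inner': {'x': 112, 'y': 9}}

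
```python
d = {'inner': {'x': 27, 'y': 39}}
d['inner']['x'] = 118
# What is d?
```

After line 1: d = {'inner': {'x': 27, 'y': 39}}
After line 2 (inner x overwritten): d = {'inner': {'x': 118, 'y': 39}}

{'inner': {'x': 118, 'y': 39}}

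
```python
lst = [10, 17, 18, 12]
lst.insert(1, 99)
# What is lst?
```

[10, 99, 17, 18, 12]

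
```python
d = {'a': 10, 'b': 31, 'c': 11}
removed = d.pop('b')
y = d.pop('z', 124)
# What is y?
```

After line 1: d = {'a': 10, 'b': 31, 'c': 11}
After line 2 (pop 'b' returns 31): d = {'a': 10, 'c': 11}, removed = 31
After line 3 (pop 'z' missing, returns default 124): d = {'a': 10, 'c': 11}, y = 124

124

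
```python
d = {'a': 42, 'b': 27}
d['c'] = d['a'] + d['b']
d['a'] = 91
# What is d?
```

After line 1: d = {'a': 42, 'b': 27}
After line 2 (d['c'] = 42 + 27): d = {'a': 42, 'b': 27, 'c': 69}
After line 3: d = {'a': 91, 'b': 27, 'c': 69}

{'a': 91, 'b': 27, 'c': 69}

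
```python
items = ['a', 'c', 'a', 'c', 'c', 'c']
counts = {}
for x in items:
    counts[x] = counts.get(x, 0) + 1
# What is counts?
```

Initial: counts = {}, items = ['a', 'c', 'a', 'c', 'c', 'c']
See 'a': counts = {'a': 1}
See 'c': counts = {'a': 1, 'c': 1}
See 'a': counts = {'a': 2, 'c': 1}
See 'c': counts = {'a': 2, 'c': 2}
See 'c': counts = {'a': 2, 'c': 3}
See 'c': counts = {'a': 2, 'c': 4}

{'a': 2, 'c': 4}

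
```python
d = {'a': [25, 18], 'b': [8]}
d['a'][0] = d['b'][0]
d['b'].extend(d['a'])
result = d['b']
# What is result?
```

After line 1: d = {'a': [25, 18], 'b': [8]}
After line 2 (a[0] = b[0] = 8): d = {'a': [8, 18], 'b': [8]}
After line 3 (b.extend(a) appends [8, 18]): d = {'a': [8, 18], 'b': [8, 8, 18]}
After line 4: result = d['b'] = [8, 8, 18]

[8, 8, 18]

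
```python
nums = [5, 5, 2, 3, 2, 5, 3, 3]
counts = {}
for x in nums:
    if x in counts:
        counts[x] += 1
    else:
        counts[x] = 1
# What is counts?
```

Initial: counts = {}, nums = [5, 5, 2, 3, 2, 5, 3, 3]
See 5: counts = {5: 1}
See 5: counts = {5: 2}
See 2: counts = {5: 2, 2: 1}
See 3: counts = {5: 2, 2: 1, 3: 1}
See 2: counts = {5: 2, 2: 2, 3: 1}
See 5: counts = {5: 3, 2: 2, 3: 1}
See 3: counts = {5: 3, 2: 2, 3: 2}
See 3: counts = {5: 3, 2: 2, 3: 3}

{5: 3, 2: 2, 3: 3}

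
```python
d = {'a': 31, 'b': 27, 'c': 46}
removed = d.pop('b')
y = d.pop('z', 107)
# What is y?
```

After line 1: d = {'a': 31, 'b': 27, 'c': 46}
After line 2 (pop 'b' returns 27): d = {'a': 31, 'c': 46}, removed = 27
After line 3 (pop 'z' missing, returns default 107): d = {'a': 31, 'c': 46}, y = 107

107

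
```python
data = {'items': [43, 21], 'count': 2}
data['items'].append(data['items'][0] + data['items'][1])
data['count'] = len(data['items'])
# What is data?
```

After line 1: data = {'items': [43, 21], 'count': 2}
After line 2 (append 43 + 21 = 64): data = {'items': [43, 21, 64], 'count': 2}
After line 3 (count = len(items) = 3): data = {'items': [43, 21, 64], 'count': 3}

{'items': [43, 21, 64], 'count': 3}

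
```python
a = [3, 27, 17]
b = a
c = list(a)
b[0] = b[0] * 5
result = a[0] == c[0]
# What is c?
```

After line 1: a = [3, 27, 17]
After line 2 (b = a, alias): a = [3, 27, 17], b = [3, 27, 17]
After line 3 (c = list(a) is a copy, new object): c = [3, 27, 17]
After line 4 (b[0] = 3 * 5 = 15; mutates shared a/b): a = b = [15, 27, 17], c = [3, 27, 17]
After line 5 (a[0] = 15, c[0] = 3; result = False)

[3, 27, 17]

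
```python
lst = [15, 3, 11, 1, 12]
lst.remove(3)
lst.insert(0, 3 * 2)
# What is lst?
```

After line 1: lst = [15, 3, 11, 1, 12]
After line 2 (remove first 3): lst = [15, 11, 1, 12]
After line 3 (insert 6 at index 0): lst = [6, 15, 11, 1, 12]

[6, 15, 11, 1, 12]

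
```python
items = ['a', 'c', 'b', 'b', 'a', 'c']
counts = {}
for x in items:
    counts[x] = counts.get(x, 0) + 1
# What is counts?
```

Initial: counts = {}, items = ['a', 'c', 'b', 'b', 'a', 'c']
See 'a': counts = {'a': 1}
See 'c': counts = {'a': 1, 'c': 1}
See 'b': counts = {'a': 1, 'c': 1, 'b': 1}
See 'b': counts = {'a': 1, 'c': 1, 'b': 2}
See 'a': counts = {'a': 2, 'c': 1, 'b': 2}
See 'c': counts = {'a': 2, 'c': 2, 'b': 2}

{'a': 2, 'c': 2, 'b': 2}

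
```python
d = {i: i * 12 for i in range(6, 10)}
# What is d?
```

{6: 72, 7: 84, 8: 96, 9: 108}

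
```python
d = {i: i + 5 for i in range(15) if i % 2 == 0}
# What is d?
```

{0: 5, 2: 7, 4: 9, 6: 11, 8: 13, 10: 15, 12: 17, 14: 19}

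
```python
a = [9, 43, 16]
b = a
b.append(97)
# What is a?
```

After line 1: a = [9, 43, 16]
After line 2 (b = a is an alias, same object): a = [9, 43, 16], b = [9, 43, 16]
After line 3 (b.append mutates the shared list): a = [9, 43, 16, 97], b = [9, 43, 16, 97]

[9, 43, 16, 97]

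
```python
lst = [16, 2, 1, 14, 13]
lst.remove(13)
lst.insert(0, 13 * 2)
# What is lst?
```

After line 1: lst = [16, 2, 1, 14, 13]
After line 2 (remove first 13): lst = [16, 2, 1, 14]
After line 3 (insert 26 at index 0): lst = [26, 16, 2, 1, 14]

[26, 16, 2, 1, 14]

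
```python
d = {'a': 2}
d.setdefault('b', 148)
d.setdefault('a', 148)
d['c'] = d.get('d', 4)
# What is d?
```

After line 1: d = {'a': 2}
After line 2 (setdefault adds 'b'=148): d = {'a': 2, 'b': 148}
After line 3 (setdefault 'a' no-op, already exists): d = {'a': 2, 'b': 148}
After line 4 (get('d', 4) returns default since 'd' not in d): d = {'a': 2, 'b': 148, 'c': 4}

{'a': 2, 'b': 148, 'c': 4}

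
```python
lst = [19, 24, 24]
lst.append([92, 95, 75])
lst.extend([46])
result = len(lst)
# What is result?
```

After line 1: lst = [19, 24, 24]
After line 2 (append adds [92, 95, 75] as single element): lst = [19, 24, 24, [92, 95, 75]]
After line 3 (extend unpacks [46], adds 46): lst = [19, 24, 24, [92, 95, 75], 46]
After line 4: result = len(lst) = 5

5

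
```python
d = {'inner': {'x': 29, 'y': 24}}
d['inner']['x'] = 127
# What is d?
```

After line 1: d = {'inner': {'x': 29, 'y': 24}}
After line 2 (inner x overwritten): d = {'inner': {'x': 127, 'y': 24}}

{'inner': {'x': 127, 'y': 24}}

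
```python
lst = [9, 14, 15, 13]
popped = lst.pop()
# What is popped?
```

13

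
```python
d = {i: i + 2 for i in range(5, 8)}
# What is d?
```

{5: 7, 6: 8, 7: 9}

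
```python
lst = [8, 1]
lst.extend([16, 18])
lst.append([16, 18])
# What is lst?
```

After line 1: lst = [8, 1]
After line 2 (extend unpacks [16, 18]): lst = [8, 1, 16, 18]
After line 3 (append adds [16, 18] as single element): lst = [8, 1, 16, 18, [16, 18]]

[8, 1, 16, 18, [16, 18]]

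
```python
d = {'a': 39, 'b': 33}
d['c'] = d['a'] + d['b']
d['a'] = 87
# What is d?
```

After line 1: d = {'a': 39, 'b': 33}
After line 2 (d['c'] = 39 + 33): d = {'a': 39, 'b': 33, 'c': 72}
After line 3: d = {'a': 87, 'b': 33, 'c': 72}

{'a': 87, 'b': 33, 'c': 72}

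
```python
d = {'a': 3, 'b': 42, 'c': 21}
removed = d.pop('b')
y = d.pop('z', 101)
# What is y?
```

After line 1: d = {'a': 3, 'b': 42, 'c': 21}
After line 2 (pop 'b' returns 42): d = {'a': 3, 'c': 21}, removed = 42
After line 3 (pop 'z' missing, returns default 101): d = {'a': 3, 'c': 21}, y = 101

101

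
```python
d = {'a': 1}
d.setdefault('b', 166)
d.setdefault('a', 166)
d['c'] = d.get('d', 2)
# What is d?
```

After line 1: d = {'a': 1}
After line 2 (setdefault adds 'b'=166): d = {'a': 1, 'b': 166}
After line 3 (setdefault 'a' no-op, already exists): d = {'a': 1, 'b': 166}
After line 4 (get('d', 2) returns default since 'd' not in d): d = {'a': 1, 'b': 166, 'c': 2}

{'a': 1, 'b': 166, 'c': 2}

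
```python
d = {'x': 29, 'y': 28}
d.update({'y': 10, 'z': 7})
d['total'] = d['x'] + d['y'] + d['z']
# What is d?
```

After line 1: d = {'x': 29, 'y': 28}
After line 2 (y overwritten, z added): d = {'x': 29, 'y': 10, 'z': 7}
After line 3 (total = 29 + 10 + 7 = 46): d = {'x': 29, 'y': 10, 'z': 7, 'total': 46}

{'x': 29, 'y': 10, 'z': 7, 'total': 46}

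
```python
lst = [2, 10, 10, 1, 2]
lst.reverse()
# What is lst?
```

[2, 1, 10, 10, 2]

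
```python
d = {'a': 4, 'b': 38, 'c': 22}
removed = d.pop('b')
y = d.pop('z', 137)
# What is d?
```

After line 1: d = {'a': 4, 'b': 38, 'c': 22}
After line 2 (pop 'b' returns 38): d = {'a': 4, 'c': 22}, removed = 38
After line 3 (pop 'z' missing, returns default 137): d = {'a': 4, 'c': 22}, y = 137

{'a': 4, 'c': 22}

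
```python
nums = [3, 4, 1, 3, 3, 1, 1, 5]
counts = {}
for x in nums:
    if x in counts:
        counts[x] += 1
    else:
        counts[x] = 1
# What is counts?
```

Initial: counts = {}, nums = [3, 4, 1, 3, 3, 1, 1, 5]
See 3: counts = {3: 1}
See 4: counts = {3: 1, 4: 1}
See 1: counts = {3: 1, 4: 1, 1: 1}
See 3: counts = {3: 2, 4: 1, 1: 1}
See 3: counts = {3: 3, 4: 1, 1: 1}
See 1: counts = {3: 3, 4: 1, 1: 2}
See 1: counts = {3: 3, 4: 1, 1: 3}
See 5: counts = {3: 3, 4: 1, 1: 3, 5: 1}

{3: 3, 4: 1, 1: 3, 5: 1}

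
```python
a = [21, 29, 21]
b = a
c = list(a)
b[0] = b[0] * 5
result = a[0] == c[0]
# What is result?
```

After line 1: a = [21, 29, 21]
After line 2 (b = a, alias): a = [21, 29, 21], b = [21, 29, 21]
After line 3 (c = list(a) is a copy, new object): c = [21, 29, 21]
After line 4 (b[0] = 21 * 5 = 105; mutates shared a/b): a = b = [105, 29, 21], c = [21, 29, 21]
After line 5 (a[0] = 105, c[0] = 21; result = False)

False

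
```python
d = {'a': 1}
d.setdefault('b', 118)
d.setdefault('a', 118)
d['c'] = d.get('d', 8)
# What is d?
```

After line 1: d = {'a': 1}
After line 2 (setdefault adds 'b'=118): d = {'a': 1, 'b': 118}
After line 3 (setdefault 'a' no-op, already exists): d = {'a': 1, 'b': 118}
After line 4 (get('d', 8) returns default since 'd' not in d): d = {'a': 1, 'b': 118, 'c': 8}

{'a': 1, 'b': 118, 'c': 8}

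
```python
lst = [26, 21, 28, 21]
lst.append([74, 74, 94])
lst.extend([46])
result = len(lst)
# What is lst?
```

After line 1: lst = [26, 21, 28, 21]
After line 2 (append adds [74, 74, 94] as single element): lst = [26, 21, 28, 21, [74, 74, 94]]
After line 3 (extend unpacks [46], adds 46): lst = [26, 21, 28, 21, [74, 74, 94], 46]
After line 4: result = len(lst) = 6

[26, 21, 28, 21, [74, 74, 94], 46]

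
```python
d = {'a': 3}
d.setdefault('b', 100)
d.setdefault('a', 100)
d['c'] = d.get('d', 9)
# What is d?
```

After line 1: d = {'a': 3}
After line 2 (setdefault adds 'b'=100): d = {'a': 3, 'b': 100}
After line 3 (setdefault 'a' no-op, already exists): d = {'a': 3, 'b': 100}
After line 4 (get('d', 9) returns default since 'd' not in d): d = {'a': 3, 'b': 100, 'c': 9}

{'a': 3, 'b': 100, 'c': 9}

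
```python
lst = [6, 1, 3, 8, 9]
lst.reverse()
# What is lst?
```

[9, 8, 3, 1, 6]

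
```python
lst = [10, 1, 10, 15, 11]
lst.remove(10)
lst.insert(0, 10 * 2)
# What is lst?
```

After line 1: lst = [10, 1, 10, 15, 11]
After line 2 (remove first 10): lst = [1, 10, 15, 11]
After line 3 (insert 20 at index 0): lst = [20, 1, 10, 15, 11]

[20, 1, 10, 15, 11]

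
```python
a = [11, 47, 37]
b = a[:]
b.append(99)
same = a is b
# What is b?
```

After line 1: a = [11, 47, 37]
After line 2 (b = a[:] is a shallow copy, new object): a = [11, 47, 37], b = [11, 47, 37]
After line 3 (append only mutates b): a = [11, 47, 37], b = [11, 47, 37, 99]
After line 4 (same = a is b; different objects -> False): same = False

[11, 47, 37, 99]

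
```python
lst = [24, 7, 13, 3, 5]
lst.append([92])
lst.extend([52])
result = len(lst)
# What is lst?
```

After line 1: lst = [24, 7, 13, 3, 5]
After line 2 (append adds [92] as single element): lst = [24, 7, 13, 3, 5, [92]]
After line 3 (extend unpacks [52], adds 52): lst = [24, 7, 13, 3, 5, [92], 52]
After line 4: result = len(lst) = 7

[24, 7, 13, 3, 5, [92], 52]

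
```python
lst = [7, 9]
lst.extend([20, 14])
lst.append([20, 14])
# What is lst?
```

After line 1: lst = [7, 9]
After line 2 (extend unpacks [20, 14]): lst = [7, 9, 20, 14]
After line 3 (append adds [20, 14] as single element): lst = [7, 9, 20, 14, [20, 14]]

[7, 9, 20, 14, [20, 14]]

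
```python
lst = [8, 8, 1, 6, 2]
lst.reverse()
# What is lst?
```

[2, 6, 1, 8, 8]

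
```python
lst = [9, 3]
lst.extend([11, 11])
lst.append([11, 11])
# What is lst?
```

After line 1: lst = [9, 3]
After line 2 (extend unpacks [11, 11]): lst = [9, 3, 11, 11]
After line 3 (append adds [11, 11] as single element): lst = [9, 3, 11, 11, [11, 11]]

[9, 3, 11, 11, [11, 11]]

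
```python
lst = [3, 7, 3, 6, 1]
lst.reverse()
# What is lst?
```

[1, 6, 3, 7, 3]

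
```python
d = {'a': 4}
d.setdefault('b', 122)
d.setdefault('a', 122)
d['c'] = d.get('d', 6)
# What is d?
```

After line 1: d = {'a': 4}
After line 2 (setdefault adds 'b'=122): d = {'a': 4, 'b': 122}
After line 3 (setdefault 'a' no-op, already exists): d = {'a': 4, 'b': 122}
After line 4 (get('d', 6) returns default since 'd' not in d): d = {'a': 4, 'b': 122, 'c': 6}

{'a': 4, 'b': 122, 'c': 6}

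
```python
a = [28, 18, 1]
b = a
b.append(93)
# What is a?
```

After line 1: a = [28, 18, 1]
After line 2 (b = a is an alias, same object): a = [28, 18, 1], b = [28, 18, 1]
After line 3 (b.append mutates the shared list): a = [28, 18, 1, 93], b = [28, 18, 1, 93]

[28, 18, 1, 93]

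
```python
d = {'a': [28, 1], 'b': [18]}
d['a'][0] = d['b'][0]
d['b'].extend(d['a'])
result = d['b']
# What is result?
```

After line 1: d = {'a': [28, 1], 'b': [18]}
After line 2 (a[0] = b[0] = 18): d = {'a': [18, 1], 'b': [18]}
After line 3 (b.extend(a) appends [18, 1]): d = {'a': [18, 1], 'b': [18, 18, 1]}
After line 4: result = d['b'] = [18, 18, 1]

[18, 18, 1]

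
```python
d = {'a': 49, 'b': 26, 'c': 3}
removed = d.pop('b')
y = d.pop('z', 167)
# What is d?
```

After line 1: d = {'a': 49, 'b': 26, 'c': 3}
After line 2 (pop 'b' returns 26): d = {'a': 49, 'c': 3}, removed = 26
After line 3 (pop 'z' missing, returns default 167): d = {'a': 49, 'c': 3}, y = 167

{'a': 49, 'c': 3}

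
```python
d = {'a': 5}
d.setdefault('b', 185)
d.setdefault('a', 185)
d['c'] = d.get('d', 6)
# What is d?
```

After line 1: d = {'a': 5}
After line 2 (setdefault adds 'b'=185): d = {'a': 5, 'b': 185}
After line 3 (setdefault 'a' no-op, already exists): d = {'a': 5, 'b': 185}
After line 4 (get('d', 6) returns default since 'd' not in d): d = {'a': 5, 'b': 185, 'c': 6}

{'a': 5, 'b': 185, 'c': 6}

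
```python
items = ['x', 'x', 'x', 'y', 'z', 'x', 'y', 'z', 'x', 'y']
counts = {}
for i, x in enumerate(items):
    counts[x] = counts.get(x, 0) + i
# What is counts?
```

Initial: counts = {}, items = ['x', 'x', 'x', 'y', 'z', 'x', 'y', 'z', 'x', 'y']
i=0, x='x': counts = {'x': 0}
i=1, x='x': counts = {'x': 1}
i=2, x='x': counts = {'x': 3}
i=3, x='y': counts = {'x': 3, 'y': 3}
i=4, x='z': counts = {'x': 3, 'y': 3, 'z': 4}
i=5, x='x': counts = {'x': 8, 'y': 3, 'z': 4}
i=6, x='y': counts = {'x': 8, 'y': 9, 'z': 4}
i=7, x='z': counts = {'x': 8, 'y': 9, 'z': 11}
i=8, x='x': counts = {'x': 16, 'y': 9, 'z': 11}
i=9, x='y': counts = {'x': 16, 'y': 18, 'z': 11}

{'x': 16, 'y': 18, 'z': 11}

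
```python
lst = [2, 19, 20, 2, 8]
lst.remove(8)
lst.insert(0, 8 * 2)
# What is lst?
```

After line 1: lst = [2, 19, 20, 2, 8]
After line 2 (remove first 8): lst = [2, 19, 20, 2]
After line 3 (insert 16 at index 0): lst = [16, 2, 19, 20, 2]

[16, 2, 19, 20, 2]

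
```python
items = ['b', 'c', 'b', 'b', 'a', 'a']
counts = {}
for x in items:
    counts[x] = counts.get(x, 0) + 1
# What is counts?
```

Initial: counts = {}, items = ['b', 'c', 'b', 'b', 'a', 'a']
See 'b': counts = {'b': 1}
See 'c': counts = {'b': 1, 'c': 1}
See 'b': counts = {'b': 2, 'c': 1}
See 'b': counts = {'b': 3, 'c': 1}
See 'a': counts = {'b': 3, 'c': 1, 'a': 1}
See 'a': counts = {'b': 3, 'c': 1, 'a': 2}

{'b': 3, 'c': 1, 'a': 2}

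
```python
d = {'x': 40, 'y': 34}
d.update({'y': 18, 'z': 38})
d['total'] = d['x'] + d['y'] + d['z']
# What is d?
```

After line 1: d = {'x': 40, 'y': 34}
After line 2 (y overwritten, z added): d = {'x': 40, 'y': 18, 'z': 38}
After line 3 (total = 40 + 18 + 38 = 96): d = {'x': 40, 'y': 18, 'z': 38, 'total': 96}

{'x': 40, 'y': 18, 'z': 38, 'total': 96}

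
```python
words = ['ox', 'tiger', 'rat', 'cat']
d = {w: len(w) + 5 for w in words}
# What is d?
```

{'ox': 7, 'tiger': 10, 'rat': 8, 'cat': 8}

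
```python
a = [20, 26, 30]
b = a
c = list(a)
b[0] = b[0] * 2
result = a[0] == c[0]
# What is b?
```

After line 1: a = [20, 26, 30]
After line 2 (b = a, alias): a = [20, 26, 30], b = [20, 26, 30]
After line 3 (c = list(a) is a copy, new object): c = [20, 26, 30]
After line 4 (b[0] = 20 * 2 = 40; mutates shared a/b): a = b = [40, 26, 30], c = [20, 26, 30]
After line 5 (a[0] = 40, c[0] = 20; result = False)

[40, 26, 30]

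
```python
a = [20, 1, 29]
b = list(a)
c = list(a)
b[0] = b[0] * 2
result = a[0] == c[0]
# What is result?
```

After line 1: a = [20, 1, 29]
After line 2 (b = list(a), copy): a = [20, 1, 29], b = [20, 1, 29]
After line 3 (c = list(a) is a copy, new object): c = [20, 1, 29]
After line 4 (b[0] = 20 * 2 = 40; only b mutates (copy)): a = [20, 1, 29], b = [40, 1, 29], c = [20, 1, 29]
After line 5 (a[0] = 20, c[0] = 20; result = True)

True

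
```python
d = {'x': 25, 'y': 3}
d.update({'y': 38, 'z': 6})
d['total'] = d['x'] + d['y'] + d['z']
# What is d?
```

After line 1: d = {'x': 25, 'y': 3}
After line 2 (y overwritten, z added): d = {'x': 25, 'y': 38, 'z': 6}
After line 3 (total = 25 + 38 + 6 = 69): d = {'x': 25, 'y': 38, 'z': 6, 'total': 69}

{'x': 25, 'y': 38, 'z': 6, 'total': 69}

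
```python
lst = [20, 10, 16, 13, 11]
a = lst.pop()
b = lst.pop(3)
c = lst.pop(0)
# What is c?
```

After line 1: lst = [20, 10, 16, 13, 11]
After line 2 (pop() -> a = 11): lst = [20, 10, 16, 13]
After line 3 (pop(3) -> b = 13): lst = [20, 10, 16]
After line 4 (pop(0) -> c = 20): lst = [10, 16]

20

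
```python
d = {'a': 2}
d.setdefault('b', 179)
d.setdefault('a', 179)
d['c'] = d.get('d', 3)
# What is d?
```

After line 1: d = {'a': 2}
After line 2 (setdefault adds 'b'=179): d = {'a': 2, 'b': 179}
After line 3 (setdefault 'a' no-op, already exists): d = {'a': 2, 'b': 179}
After line 4 (get('d', 3) returns default since 'd' not in d): d = {'a': 2, 'b': 179, 'c': 3}

{'a': 2, 'b': 179, 'c': 3}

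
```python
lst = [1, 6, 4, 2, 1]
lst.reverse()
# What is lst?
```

[1, 2, 4, 6, 1]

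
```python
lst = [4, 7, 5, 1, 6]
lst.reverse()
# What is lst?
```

[6, 1, 5, 7, 4]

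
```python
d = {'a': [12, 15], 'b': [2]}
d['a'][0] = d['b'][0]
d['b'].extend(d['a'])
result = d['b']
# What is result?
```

After line 1: d = {'a': [12, 15], 'b': [2]}
After line 2 (a[0] = b[0] = 2): d = {'a': [2, 15], 'b': [2]}
After line 3 (b.extend(a) appends [2, 15]): d = {'a': [2, 15], 'b': [2, 2, 15]}
After line 4: result = d['b'] = [2, 2, 15]

[2, 2, 15]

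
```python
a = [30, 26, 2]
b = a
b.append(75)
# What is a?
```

After line 1: a = [30, 26, 2]
After line 2 (b = a is an alias, same object): a = [30, 26, 2], b = [30, 26, 2]
After line 3 (b.append mutates the shared list): a = [30, 26, 2, 75], b = [30, 26, 2, 75]

[30, 26, 2, 75]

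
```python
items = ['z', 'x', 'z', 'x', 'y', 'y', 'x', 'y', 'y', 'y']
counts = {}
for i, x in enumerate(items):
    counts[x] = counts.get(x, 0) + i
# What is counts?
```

Initial: counts = {}, items = ['z', 'x', 'z', 'x', 'y', 'y', 'x', 'y', 'y', 'y']
i=0, x='z': counts = {'z': 0}
i=1, x='x': counts = {'z': 0, 'x': 1}
i=2, x='z': counts = {'z': 2, 'x': 1}
i=3, x='x': counts = {'z': 2, 'x': 4}
i=4, x='y': counts = {'z': 2, 'x': 4, 'y': 4}
i=5, x='y': counts = {'z': 2, 'x': 4, 'y': 9}
i=6, x='x': counts = {'z': 2, 'x': 10, 'y': 9}
i=7, x='y': counts = {'z': 2, 'x': 10, 'y': 16}
i=8, x='y': counts = {'z': 2, 'x': 10, 'y': 24}
i=9, x='y': counts = {'z': 2, 'x': 10, 'y': 33}

{'z': 2, 'x': 10, 'y': 33}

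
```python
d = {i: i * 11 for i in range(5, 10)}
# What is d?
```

{5: 55, 6: 66, 7: 77, 8: 88, 9: 99}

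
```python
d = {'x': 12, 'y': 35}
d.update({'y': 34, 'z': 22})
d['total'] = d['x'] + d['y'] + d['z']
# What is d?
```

After line 1: d = {'x': 12, 'y': 35}
After line 2 (y overwritten, z added): d = {'x': 12, 'y': 34, 'z': 22}
After line 3 (total = 12 + 34 + 22 = 68): d = {'x': 12, 'y': 34, 'z': 22, 'total': 68}

{'x': 12, 'y': 34, 'z': 22, 'total': 68}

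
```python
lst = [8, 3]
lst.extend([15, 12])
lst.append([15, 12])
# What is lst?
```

After line 1: lst = [8, 3]
After line 2 (extend unpacks [15, 12]): lst = [8, 3, 15, 12]
After line 3 (append adds [15, 12] as single element): lst = [8, 3, 15, 12, [15, 12]]

[8, 3, 15, 12, [15, 12]]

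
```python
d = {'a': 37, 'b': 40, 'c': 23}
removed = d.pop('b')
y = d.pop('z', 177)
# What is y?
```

After line 1: d = {'a': 37, 'b': 40, 'c': 23}
After line 2 (pop 'b' returns 40): d = {'a': 37, 'c': 23}, removed = 40
After line 3 (pop 'z' missing, returns default 177): d = {'a': 37, 'c': 23}, y = 177

177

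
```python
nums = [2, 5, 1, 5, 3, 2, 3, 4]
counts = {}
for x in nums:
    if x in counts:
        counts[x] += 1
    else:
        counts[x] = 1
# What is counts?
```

Initial: counts = {}, nums = [2, 5, 1, 5, 3, 2, 3, 4]
See 2: counts = {2: 1}
See 5: counts = {2: 1, 5: 1}
See 1: counts = {2: 1, 5: 1, 1: 1}
See 5: counts = {2: 1, 5: 2, 1: 1}
See 3: counts = {2: 1, 5: 2, 1: 1, 3: 1}
See 2: counts = {2: 2, 5: 2, 1: 1, 3: 1}
See 3: counts = {2: 2, 5: 2, 1: 1, 3: 2}
See 4: counts = {2: 2, 5: 2, 1: 1, 3: 2, 4: 1}

{2: 2, 5: 2, 1: 1, 3: 2, 4: 1}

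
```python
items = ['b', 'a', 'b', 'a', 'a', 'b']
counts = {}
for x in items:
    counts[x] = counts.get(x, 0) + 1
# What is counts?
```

Initial: counts = {}, items = ['b', 'a', 'b', 'a', 'a', 'b']
See 'b': counts = {'b': 1}
See 'a': counts = {'b': 1, 'a': 1}
See 'b': counts = {'b': 2, 'a': 1}
See 'a': counts = {'b': 2, 'a': 2}
See 'a': counts = {'b': 2, 'a': 3}
See 'b': counts = {'b': 3, 'a': 3}

{'b': 3, 'a': 3}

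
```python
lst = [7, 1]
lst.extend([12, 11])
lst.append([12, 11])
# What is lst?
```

After line 1: lst = [7, 1]
After line 2 (extend unpacks [12, 11]): lst = [7, 1, 12, 11]
After line 3 (append adds [12, 11] as single element): lst = [7, 1, 12, 11, [12, 11]]

[7, 1, 12, 11, [12, 11]]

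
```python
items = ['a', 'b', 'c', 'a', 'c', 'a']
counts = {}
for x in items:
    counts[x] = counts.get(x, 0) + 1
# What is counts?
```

Initial: counts = {}, items = ['a', 'b', 'c', 'a', 'c', 'a']
See 'a': counts = {'a': 1}
See 'b': counts = {'a': 1, 'b': 1}
See 'c': counts = {'a': 1, 'b': 1, 'c': 1}
See 'a': counts = {'a': 2, 'b': 1, 'c': 1}
See 'c': counts = {'a': 2, 'b': 1, 'c': 2}
See 'a': counts = {'a': 3, 'b': 1, 'c': 2}

{'a': 3, 'b': 1, 'c': 2}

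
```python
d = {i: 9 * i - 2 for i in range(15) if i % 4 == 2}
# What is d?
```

{2: 16, 6: 52, 10: 88, 14: 124}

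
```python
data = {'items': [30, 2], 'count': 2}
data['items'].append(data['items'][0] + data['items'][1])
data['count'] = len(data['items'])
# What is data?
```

After line 1: data = {'items': [30, 2], 'count': 2}
After line 2 (append 30 + 2 = 32): data = {'items': [30, 2, 32], 'count': 2}
After line 3 (count = len(items) = 3): data = {'items': [30, 2, 32], 'count': 3}

{'items': [30, 2, 32], 'count': 3}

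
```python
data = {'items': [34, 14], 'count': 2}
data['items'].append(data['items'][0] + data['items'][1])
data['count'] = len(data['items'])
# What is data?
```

After line 1: data = {'items': [34, 14], 'count': 2}
After line 2 (append 34 + 14 = 48): data = {'items': [34, 14, 48], 'count': 2}
After line 3 (count = len(items) = 3): data = {'items': [34, 14, 48], 'count': 3}

{'items': [34, 14, 48], 'count': 3}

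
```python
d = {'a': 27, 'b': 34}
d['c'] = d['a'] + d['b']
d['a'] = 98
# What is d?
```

After line 1: d = {'a': 27, 'b': 34}
After line 2 (d['c'] = 27 + 34): d = {'a': 27, 'b': 34, 'c': 61}
After line 3: d = {'a': 98, 'b': 34, 'c': 61}

{'a': 98, 'b': 34, 'c': 61}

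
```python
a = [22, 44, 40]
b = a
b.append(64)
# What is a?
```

After line 1: a = [22, 44, 40]
After line 2 (b = a is an alias, same object): a = [22, 44, 40], b = [22, 44, 40]
After line 3 (b.append mutates the shared list): a = [22, 44, 40, 64], b = [22, 44, 40, 64]

[22, 44, 40, 64]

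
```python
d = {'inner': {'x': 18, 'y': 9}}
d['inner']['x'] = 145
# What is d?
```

After line 1: d = {'inner': {'x': 18, 'y': 9}}
After line 2 (inner x overwritten): d = {'inner': {'x': 145, 'y': 9}}

{'inner': {'x': 145, 'y': 9}}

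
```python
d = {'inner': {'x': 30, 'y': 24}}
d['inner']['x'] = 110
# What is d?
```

After line 1: d = {'inner': {'x': 30, 'y': 24}}
After line 2 (inner x overwritten): d = {'inner': {'x': 110, 'y': 24}}

{'inner': {'x': 110, 'y': 24}}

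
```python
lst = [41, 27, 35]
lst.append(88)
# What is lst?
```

[41, 27, 35, 88]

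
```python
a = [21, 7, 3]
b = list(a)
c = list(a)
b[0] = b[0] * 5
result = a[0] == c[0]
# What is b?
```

After line 1: a = [21, 7, 3]
After line 2 (b = list(a), copy): a = [21, 7, 3], b = [21, 7, 3]
After line 3 (c = list(a) is a copy, new object): c = [21, 7, 3]
After line 4 (b[0] = 21 * 5 = 105; only b mutates (copy)): a = [21, 7, 3], b = [105, 7, 3], c = [21, 7, 3]
After line 5 (a[0] = 21, c[0] = 21; result = True)

[105, 7, 3]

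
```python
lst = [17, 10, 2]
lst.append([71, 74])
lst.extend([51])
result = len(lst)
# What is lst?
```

After line 1: lst = [17, 10, 2]
After line 2 (append adds [71, 74] as single element): lst = [17, 10, 2, [71, 74]]
After line 3 (extend unpacks [51], adds 51): lst = [17, 10, 2, [71, 74], 51]
After line 4: result = len(lst) = 5

[17, 10, 2, [71, 74], 51]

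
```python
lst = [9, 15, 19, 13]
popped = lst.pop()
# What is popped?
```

13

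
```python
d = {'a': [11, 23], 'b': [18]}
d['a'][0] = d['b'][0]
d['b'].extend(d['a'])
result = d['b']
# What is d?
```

After line 1: d = {'a': [11, 23], 'b': [18]}
After line 2 (a[0] = b[0] = 18): d = {'a': [18, 23], 'b': [18]}
After line 3 (b.extend(a) appends [18, 23]): d = {'a': [18, 23], 'b': [18, 18, 23]}
After line 4: result = d['b'] = [18, 18, 23]

{'a': [18, 23], 'b': [18, 18, 23]}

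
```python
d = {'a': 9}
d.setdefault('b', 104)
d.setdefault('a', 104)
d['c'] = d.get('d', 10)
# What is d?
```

After line 1: d = {'a': 9}
After line 2 (setdefault adds 'b'=104): d = {'a': 9, 'b': 104}
After line 3 (setdefault 'a' no-op, already exists): d = {'a': 9, 'b': 104}
After line 4 (get('d', 10) returns default since 'd' not in d): d = {'a': 9, 'b': 104, 'c': 10}

{'a': 9, 'b': 104, 'c': 10}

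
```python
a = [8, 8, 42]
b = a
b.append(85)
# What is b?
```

After line 1: a = [8, 8, 42]
After line 2 (b = a is an alias, same object): a = [8, 8, 42], b = [8, 8, 42]
After line 3 (b.append mutates the shared list): a = [8, 8, 42, 85], b = [8, 8, 42, 85]

[8, 8, 42, 85]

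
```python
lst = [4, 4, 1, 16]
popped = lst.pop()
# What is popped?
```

16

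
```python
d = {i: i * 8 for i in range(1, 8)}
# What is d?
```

{1: 8, 2: 16, 3: 24, 4: 32, 5: 40, 6: 48, 7: 56}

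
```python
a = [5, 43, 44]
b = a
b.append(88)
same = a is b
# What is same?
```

After line 1: a = [5, 43, 44]
After line 2 (b = a is an alias, same object): a = [5, 43, 44], b = [5, 43, 44]
After line 3 (b.append mutates the shared list): a = [5, 43, 44, 88], b = [5, 43, 44, 88]
After line 4 (same = a is b; same object -> True): same = True

True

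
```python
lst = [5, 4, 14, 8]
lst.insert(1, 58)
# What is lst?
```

[5, 58, 4, 14, 8]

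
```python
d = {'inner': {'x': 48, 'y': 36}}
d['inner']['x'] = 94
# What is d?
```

After line 1: d = {'inner': {'x': 48, 'y': 36}}
After line 2 (inner x overwritten): d = {'inner': {'x': 94, 'y': 36}}

{'inner': {'x': 94, 'y': 36}}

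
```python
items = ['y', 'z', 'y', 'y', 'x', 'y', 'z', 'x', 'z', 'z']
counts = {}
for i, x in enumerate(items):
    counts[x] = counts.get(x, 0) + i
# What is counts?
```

Initial: counts = {}, items = ['y', 'z', 'y', 'y', 'x', 'y', 'z', 'x', 'z', 'z']
i=0, x='y': counts = {'y': 0}
i=1, x='z': counts = {'y': 0, 'z': 1}
i=2, x='y': counts = {'y': 2, 'z': 1}
i=3, x='y': counts = {'y': 5, 'z': 1}
i=4, x='x': counts = {'y': 5, 'z': 1, 'x': 4}
i=5, x='y': counts = {'y': 10, 'z': 1, 'x': 4}
i=6, x='z': counts = {'y': 10, 'z': 7, 'x': 4}
i=7, x='x': counts = {'y': 10, 'z': 7, 'x': 11}
i=8, x='z': counts = {'y': 10, 'z': 15, 'x': 11}
i=9, x='z': counts = {'y': 10, 'z': 24, 'x': 11}

{'y': 10, 'z': 24, 'x': 11}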